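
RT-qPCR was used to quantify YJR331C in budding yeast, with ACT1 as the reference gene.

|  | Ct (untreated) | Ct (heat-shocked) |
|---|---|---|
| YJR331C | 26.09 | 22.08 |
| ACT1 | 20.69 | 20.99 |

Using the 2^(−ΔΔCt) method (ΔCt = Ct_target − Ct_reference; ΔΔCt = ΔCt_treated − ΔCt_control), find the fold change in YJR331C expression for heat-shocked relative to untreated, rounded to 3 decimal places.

19.835

ΔCt(untreated) = 26.090 − 20.690 = 5.400
ΔCt(heat-shocked) = 22.080 − 20.990 = 1.090
ΔΔCt = 1.090 − 5.400 = -4.310
Fold change = 2^(−(-4.310)) = 2^4.310 = 19.8353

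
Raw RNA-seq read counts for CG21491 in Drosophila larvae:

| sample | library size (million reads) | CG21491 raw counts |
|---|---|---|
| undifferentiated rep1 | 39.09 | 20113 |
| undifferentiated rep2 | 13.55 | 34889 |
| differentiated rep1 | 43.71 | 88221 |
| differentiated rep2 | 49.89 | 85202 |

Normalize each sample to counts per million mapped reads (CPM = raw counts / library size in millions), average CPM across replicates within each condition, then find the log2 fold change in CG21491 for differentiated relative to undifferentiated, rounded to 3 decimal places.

0.270

CPM(undifferentiated rep1) = 20113 / 39.09 = 514.5306
CPM(undifferentiated rep2) = 34889 / 13.55 = 2574.8339
CPM(differentiated rep1) = 88221 / 43.71 = 2018.3253
CPM(differentiated rep2) = 85202 / 49.89 = 1707.7972
mean CPM(undifferentiated) = 1544.6823; mean CPM(differentiated) = 1863.0612
Fold change = 1863.0612 / 1544.6823 = 1.20611
log2(1.20611) = 0.2704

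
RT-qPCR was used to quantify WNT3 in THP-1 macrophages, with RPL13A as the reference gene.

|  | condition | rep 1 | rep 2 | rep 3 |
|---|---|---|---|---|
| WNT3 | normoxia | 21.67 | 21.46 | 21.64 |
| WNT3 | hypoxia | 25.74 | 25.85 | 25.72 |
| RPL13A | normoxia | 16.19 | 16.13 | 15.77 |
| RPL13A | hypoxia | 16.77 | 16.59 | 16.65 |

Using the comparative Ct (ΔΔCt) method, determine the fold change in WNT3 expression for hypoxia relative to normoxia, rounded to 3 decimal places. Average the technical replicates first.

Mean Ct: WNT3 normoxia 21.590; WNT3 hypoxia 25.770; RPL13A normoxia 16.030; RPL13A hypoxia 16.670
ΔCt(normoxia) = 21.590 − 16.030 = 5.560
ΔCt(hypoxia) = 25.770 − 16.670 = 9.100
ΔΔCt = 9.100 − 5.560 = 3.540
Fold change = 2^(−3.540) = 0.0860

0.086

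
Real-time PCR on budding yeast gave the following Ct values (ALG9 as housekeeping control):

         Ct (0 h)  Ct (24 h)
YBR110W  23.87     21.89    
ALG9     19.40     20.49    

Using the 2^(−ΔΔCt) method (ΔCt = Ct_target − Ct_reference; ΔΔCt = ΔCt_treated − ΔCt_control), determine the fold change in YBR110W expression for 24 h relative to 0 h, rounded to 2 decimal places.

ΔCt(0 h) = 23.870 − 19.400 = 4.470
ΔCt(24 h) = 21.890 − 20.490 = 1.400
ΔΔCt = 1.400 − 4.470 = -3.070
Fold change = 2^(−(-3.070)) = 2^3.070 = 8.398

8.40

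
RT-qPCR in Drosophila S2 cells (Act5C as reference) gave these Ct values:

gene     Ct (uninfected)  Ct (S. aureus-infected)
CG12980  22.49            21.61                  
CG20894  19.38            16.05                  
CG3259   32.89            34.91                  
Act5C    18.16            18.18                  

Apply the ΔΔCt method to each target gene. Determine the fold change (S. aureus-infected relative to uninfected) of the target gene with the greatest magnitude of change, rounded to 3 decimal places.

10.196

CG12980: ΔΔCt = (21.61−18.18) − (22.49−18.16) = 3.43 − 4.33 = -0.90; fold change = 2^0.90 = 1.866
CG20894: ΔΔCt = (16.05−18.18) − (19.38−18.16) = -2.13 − 1.22 = -3.35; fold change = 2^3.35 = 10.196
CG3259: ΔΔCt = (34.91−18.18) − (32.89−18.16) = 16.73 − 14.73 = 2.00; fold change = 2^-2.00 = 0.250
CG20894 has the largest |ΔΔCt| = 3.35.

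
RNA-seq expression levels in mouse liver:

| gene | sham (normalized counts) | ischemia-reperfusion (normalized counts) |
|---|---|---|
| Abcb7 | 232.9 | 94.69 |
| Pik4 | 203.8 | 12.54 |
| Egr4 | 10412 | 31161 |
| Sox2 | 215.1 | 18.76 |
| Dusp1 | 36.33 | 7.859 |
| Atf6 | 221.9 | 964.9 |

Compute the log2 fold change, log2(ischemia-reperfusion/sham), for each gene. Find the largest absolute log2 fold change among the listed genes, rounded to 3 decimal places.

4.023

log2(94.69/232.9) = -1.298  (Abcb7)
log2(12.54/203.8) = -4.023  (Pik4)
log2(31161/10412) = 1.581  (Egr4)
log2(18.76/215.1) = -3.519  (Sox2)
log2(7.859/36.33) = -2.209  (Dusp1)
log2(964.9/221.9) = 2.120  (Atf6)
The largest magnitude belongs to Pik4.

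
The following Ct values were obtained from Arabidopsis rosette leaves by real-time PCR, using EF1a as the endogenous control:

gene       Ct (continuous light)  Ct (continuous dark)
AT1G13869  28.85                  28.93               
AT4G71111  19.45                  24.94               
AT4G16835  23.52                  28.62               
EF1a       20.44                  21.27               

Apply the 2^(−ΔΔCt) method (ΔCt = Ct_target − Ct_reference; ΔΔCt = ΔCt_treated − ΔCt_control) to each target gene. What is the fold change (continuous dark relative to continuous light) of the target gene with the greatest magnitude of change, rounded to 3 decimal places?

0.040

AT1G13869: ΔΔCt = (28.93−21.27) − (28.85−20.44) = 7.66 − 8.41 = -0.75; fold change = 2^0.75 = 1.682
AT4G71111: ΔΔCt = (24.94−21.27) − (19.45−20.44) = 3.67 − (-0.99) = 4.66; fold change = 2^-4.66 = 0.040
AT4G16835: ΔΔCt = (28.62−21.27) − (23.52−20.44) = 7.35 − 3.08 = 4.27; fold change = 2^-4.27 = 0.052
AT4G71111 has the largest |ΔΔCt| = 4.66.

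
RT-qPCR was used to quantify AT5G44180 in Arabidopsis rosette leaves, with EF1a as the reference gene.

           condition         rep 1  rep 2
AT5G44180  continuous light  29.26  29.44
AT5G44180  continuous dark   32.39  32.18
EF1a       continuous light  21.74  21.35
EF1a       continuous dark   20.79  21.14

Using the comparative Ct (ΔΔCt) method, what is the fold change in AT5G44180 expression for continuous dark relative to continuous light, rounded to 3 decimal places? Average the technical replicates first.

0.087

Mean Ct: AT5G44180 continuous light 29.350; AT5G44180 continuous dark 32.285; EF1a continuous light 21.545; EF1a continuous dark 20.965
ΔCt(continuous light) = 29.350 − 21.545 = 7.805
ΔCt(continuous dark) = 32.285 − 20.965 = 11.320
ΔΔCt = 11.320 − 7.805 = 3.515
Fold change = 2^(−3.515) = 0.0875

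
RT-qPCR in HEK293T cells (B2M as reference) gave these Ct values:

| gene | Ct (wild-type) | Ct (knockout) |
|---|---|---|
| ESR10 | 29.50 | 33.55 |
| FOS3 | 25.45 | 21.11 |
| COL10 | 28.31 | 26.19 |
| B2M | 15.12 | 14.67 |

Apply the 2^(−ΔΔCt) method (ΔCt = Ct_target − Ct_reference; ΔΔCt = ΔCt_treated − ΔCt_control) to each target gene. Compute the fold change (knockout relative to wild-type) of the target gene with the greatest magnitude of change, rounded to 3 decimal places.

ESR10: ΔΔCt = (33.55−14.67) − (29.50−15.12) = 18.88 − 14.38 = 4.50; fold change = 2^-4.50 = 0.044
FOS3: ΔΔCt = (21.11−14.67) − (25.45−15.12) = 6.44 − 10.33 = -3.89; fold change = 2^3.89 = 14.825
COL10: ΔΔCt = (26.19−14.67) − (28.31−15.12) = 11.52 − 13.19 = -1.67; fold change = 2^1.67 = 3.182
ESR10 has the largest |ΔΔCt| = 4.50.

0.044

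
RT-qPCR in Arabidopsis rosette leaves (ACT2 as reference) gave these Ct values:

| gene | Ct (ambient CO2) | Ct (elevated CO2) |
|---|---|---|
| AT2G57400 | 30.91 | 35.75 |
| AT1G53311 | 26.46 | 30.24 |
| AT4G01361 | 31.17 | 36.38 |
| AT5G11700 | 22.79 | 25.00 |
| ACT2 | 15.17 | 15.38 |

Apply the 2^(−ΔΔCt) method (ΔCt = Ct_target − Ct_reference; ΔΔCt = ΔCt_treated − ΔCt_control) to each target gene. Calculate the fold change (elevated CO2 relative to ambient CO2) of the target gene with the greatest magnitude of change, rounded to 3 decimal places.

0.031

AT2G57400: ΔΔCt = (35.75−15.38) − (30.91−15.17) = 20.37 − 15.74 = 4.63; fold change = 2^-4.63 = 0.040
AT1G53311: ΔΔCt = (30.24−15.38) − (26.46−15.17) = 14.86 − 11.29 = 3.57; fold change = 2^-3.57 = 0.084
AT4G01361: ΔΔCt = (36.38−15.38) − (31.17−15.17) = 21.00 − 16.00 = 5.00; fold change = 2^-5.00 = 0.031
AT5G11700: ΔΔCt = (25.00−15.38) − (22.79−15.17) = 9.62 − 7.62 = 2.00; fold change = 2^-2.00 = 0.250
AT4G01361 has the largest |ΔΔCt| = 5.00.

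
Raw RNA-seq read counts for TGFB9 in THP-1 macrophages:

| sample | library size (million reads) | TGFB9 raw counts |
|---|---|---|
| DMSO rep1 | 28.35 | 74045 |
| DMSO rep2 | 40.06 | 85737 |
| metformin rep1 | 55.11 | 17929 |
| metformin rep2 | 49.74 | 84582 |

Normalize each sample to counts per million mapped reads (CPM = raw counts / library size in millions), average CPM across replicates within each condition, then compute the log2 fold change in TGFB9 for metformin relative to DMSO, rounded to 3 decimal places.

-1.230

CPM(DMSO rep1) = 74045 / 28.35 = 2611.8166
CPM(DMSO rep2) = 85737 / 40.06 = 2140.2147
CPM(metformin rep1) = 17929 / 55.11 = 325.3312
CPM(metformin rep2) = 84582 / 49.74 = 1700.4825
mean CPM(DMSO) = 2376.0156; mean CPM(metformin) = 1012.9068
Fold change = 1012.9068 / 2376.0156 = 0.42630
log2(0.42630) = -1.2300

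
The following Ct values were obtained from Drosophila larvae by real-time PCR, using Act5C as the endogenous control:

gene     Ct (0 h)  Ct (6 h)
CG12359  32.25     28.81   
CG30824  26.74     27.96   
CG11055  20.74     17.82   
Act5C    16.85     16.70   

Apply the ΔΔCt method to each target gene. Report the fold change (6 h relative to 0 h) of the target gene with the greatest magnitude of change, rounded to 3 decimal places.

CG12359: ΔΔCt = (28.81−16.70) − (32.25−16.85) = 12.11 − 15.40 = -3.29; fold change = 2^3.29 = 9.781
CG30824: ΔΔCt = (27.96−16.70) − (26.74−16.85) = 11.26 − 9.89 = 1.37; fold change = 2^-1.37 = 0.387
CG11055: ΔΔCt = (17.82−16.70) − (20.74−16.85) = 1.12 − 3.89 = -2.77; fold change = 2^2.77 = 6.821
CG12359 has the largest |ΔΔCt| = 3.29.

9.781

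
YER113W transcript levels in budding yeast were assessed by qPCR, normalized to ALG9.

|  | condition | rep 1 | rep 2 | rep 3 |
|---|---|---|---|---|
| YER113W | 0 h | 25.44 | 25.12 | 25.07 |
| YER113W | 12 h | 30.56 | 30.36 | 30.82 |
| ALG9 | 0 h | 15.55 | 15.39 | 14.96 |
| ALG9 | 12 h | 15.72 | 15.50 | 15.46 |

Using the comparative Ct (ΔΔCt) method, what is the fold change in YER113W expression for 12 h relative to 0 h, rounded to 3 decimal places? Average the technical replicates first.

0.029

Mean Ct: YER113W 0 h 25.210; YER113W 12 h 30.580; ALG9 0 h 15.300; ALG9 12 h 15.560
ΔCt(0 h) = 25.210 − 15.300 = 9.910
ΔCt(12 h) = 30.580 − 15.560 = 15.020
ΔΔCt = 15.020 − 9.910 = 5.110
Fold change = 2^(−5.110) = 0.0290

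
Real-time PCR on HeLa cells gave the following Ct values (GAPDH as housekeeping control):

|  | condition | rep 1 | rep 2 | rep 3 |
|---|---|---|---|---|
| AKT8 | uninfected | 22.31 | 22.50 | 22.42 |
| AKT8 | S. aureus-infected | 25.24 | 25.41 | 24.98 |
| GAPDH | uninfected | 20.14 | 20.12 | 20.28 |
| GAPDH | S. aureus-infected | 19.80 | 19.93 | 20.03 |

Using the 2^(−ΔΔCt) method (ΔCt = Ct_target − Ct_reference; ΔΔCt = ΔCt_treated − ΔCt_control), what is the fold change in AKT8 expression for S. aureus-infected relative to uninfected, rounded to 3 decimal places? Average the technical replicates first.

0.120

Mean Ct: AKT8 uninfected 22.410; AKT8 S. aureus-infected 25.210; GAPDH uninfected 20.180; GAPDH S. aureus-infected 19.920
ΔCt(uninfected) = 22.410 − 20.180 = 2.230
ΔCt(S. aureus-infected) = 25.210 − 19.920 = 5.290
ΔΔCt = 5.290 − 2.230 = 3.060
Fold change = 2^(−3.060) = 0.1199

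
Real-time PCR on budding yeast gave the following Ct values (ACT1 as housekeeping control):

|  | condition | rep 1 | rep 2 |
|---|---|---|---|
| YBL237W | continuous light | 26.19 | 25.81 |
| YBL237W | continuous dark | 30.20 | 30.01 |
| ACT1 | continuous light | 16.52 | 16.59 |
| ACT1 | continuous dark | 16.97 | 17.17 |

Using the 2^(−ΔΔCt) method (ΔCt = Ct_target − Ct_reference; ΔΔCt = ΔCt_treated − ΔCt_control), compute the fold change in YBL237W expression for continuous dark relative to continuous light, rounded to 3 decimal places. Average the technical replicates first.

Mean Ct: YBL237W continuous light 26.000; YBL237W continuous dark 30.105; ACT1 continuous light 16.555; ACT1 continuous dark 17.070
ΔCt(continuous light) = 26.000 − 16.555 = 9.445
ΔCt(continuous dark) = 30.105 − 17.070 = 13.035
ΔΔCt = 13.035 − 9.445 = 3.590
Fold change = 2^(−3.590) = 0.0830

0.083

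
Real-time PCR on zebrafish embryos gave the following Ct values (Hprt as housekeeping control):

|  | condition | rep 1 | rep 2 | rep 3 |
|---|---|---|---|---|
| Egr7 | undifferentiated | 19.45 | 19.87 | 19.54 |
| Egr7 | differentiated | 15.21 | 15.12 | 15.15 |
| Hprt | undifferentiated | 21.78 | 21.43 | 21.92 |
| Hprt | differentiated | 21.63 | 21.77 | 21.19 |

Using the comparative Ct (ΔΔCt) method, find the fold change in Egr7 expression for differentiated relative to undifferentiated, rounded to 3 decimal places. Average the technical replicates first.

19.427

Mean Ct: Egr7 undifferentiated 19.620; Egr7 differentiated 15.160; Hprt undifferentiated 21.710; Hprt differentiated 21.530
ΔCt(undifferentiated) = 19.620 − 21.710 = -2.090
ΔCt(differentiated) = 15.160 − 21.530 = -6.370
ΔΔCt = -6.370 − (-2.090) = -4.280
Fold change = 2^(−(-4.280)) = 2^4.280 = 19.4271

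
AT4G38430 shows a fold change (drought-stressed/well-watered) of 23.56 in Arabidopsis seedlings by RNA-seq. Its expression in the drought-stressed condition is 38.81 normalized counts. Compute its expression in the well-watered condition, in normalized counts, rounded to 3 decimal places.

well-watered expression = 38.81 / 23.56 = 1.647

1.647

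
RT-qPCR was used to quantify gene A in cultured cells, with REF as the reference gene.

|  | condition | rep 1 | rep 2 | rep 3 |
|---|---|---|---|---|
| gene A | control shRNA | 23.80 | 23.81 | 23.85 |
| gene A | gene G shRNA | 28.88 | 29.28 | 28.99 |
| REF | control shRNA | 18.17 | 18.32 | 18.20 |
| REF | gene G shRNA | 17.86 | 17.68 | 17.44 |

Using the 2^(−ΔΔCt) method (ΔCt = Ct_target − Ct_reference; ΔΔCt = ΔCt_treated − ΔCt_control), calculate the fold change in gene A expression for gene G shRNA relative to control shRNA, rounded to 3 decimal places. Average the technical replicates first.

0.018

Mean Ct: gene A control shRNA 23.820; gene A gene G shRNA 29.050; REF control shRNA 18.230; REF gene G shRNA 17.660
ΔCt(control shRNA) = 23.820 − 18.230 = 5.590
ΔCt(gene G shRNA) = 29.050 − 17.660 = 11.390
ΔΔCt = 11.390 − 5.590 = 5.800
Fold change = 2^(−5.800) = 0.0179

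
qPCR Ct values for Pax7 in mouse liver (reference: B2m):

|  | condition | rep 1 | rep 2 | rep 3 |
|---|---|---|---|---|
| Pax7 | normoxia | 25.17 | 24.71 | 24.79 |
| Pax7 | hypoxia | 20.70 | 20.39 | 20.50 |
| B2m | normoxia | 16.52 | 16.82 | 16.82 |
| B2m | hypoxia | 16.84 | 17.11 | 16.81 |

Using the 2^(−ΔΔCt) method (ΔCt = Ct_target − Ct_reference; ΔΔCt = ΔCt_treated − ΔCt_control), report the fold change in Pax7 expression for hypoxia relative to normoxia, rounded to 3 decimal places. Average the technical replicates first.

Mean Ct: Pax7 normoxia 24.890; Pax7 hypoxia 20.530; B2m normoxia 16.720; B2m hypoxia 16.920
ΔCt(normoxia) = 24.890 − 16.720 = 8.170
ΔCt(hypoxia) = 20.530 − 16.920 = 3.610
ΔΔCt = 3.610 − 8.170 = -4.560
Fold change = 2^(−(-4.560)) = 2^4.560 = 23.5883

23.588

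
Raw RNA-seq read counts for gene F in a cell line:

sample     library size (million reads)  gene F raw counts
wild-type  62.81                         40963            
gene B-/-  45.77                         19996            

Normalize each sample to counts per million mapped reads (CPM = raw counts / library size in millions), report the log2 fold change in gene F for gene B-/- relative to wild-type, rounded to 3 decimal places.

CPM(wild-type) = 40963 / 62.81 = 652.1732
CPM(gene B-/-) = 19996 / 45.77 = 436.8801
Fold change = 436.8801 / 652.1732 = 0.66988
log2(0.66988) = -0.5780

-0.578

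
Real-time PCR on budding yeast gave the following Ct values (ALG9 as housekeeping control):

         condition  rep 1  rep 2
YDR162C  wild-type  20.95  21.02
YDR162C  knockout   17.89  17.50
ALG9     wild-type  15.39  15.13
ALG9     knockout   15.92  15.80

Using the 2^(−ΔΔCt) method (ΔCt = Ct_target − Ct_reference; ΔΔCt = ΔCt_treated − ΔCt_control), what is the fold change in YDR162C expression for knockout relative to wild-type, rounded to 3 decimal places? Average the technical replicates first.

Mean Ct: YDR162C wild-type 20.985; YDR162C knockout 17.695; ALG9 wild-type 15.260; ALG9 knockout 15.860
ΔCt(wild-type) = 20.985 − 15.260 = 5.725
ΔCt(knockout) = 17.695 − 15.860 = 1.835
ΔΔCt = 1.835 − 5.725 = -3.890
Fold change = 2^(−(-3.890)) = 2^3.890 = 14.8254

14.825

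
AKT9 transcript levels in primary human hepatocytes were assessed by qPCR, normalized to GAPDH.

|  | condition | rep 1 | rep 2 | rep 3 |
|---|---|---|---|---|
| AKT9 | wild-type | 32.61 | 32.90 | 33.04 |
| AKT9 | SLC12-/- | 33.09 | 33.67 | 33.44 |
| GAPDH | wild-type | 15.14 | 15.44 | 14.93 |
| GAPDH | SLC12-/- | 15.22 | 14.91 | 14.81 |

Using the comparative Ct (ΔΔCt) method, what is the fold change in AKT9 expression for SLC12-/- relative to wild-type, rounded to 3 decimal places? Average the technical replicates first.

0.599

Mean Ct: AKT9 wild-type 32.850; AKT9 SLC12-/- 33.400; GAPDH wild-type 15.170; GAPDH SLC12-/- 14.980
ΔCt(wild-type) = 32.850 − 15.170 = 17.680
ΔCt(SLC12-/-) = 33.400 − 14.980 = 18.420
ΔΔCt = 18.420 − 17.680 = 0.740
Fold change = 2^(−0.740) = 0.5987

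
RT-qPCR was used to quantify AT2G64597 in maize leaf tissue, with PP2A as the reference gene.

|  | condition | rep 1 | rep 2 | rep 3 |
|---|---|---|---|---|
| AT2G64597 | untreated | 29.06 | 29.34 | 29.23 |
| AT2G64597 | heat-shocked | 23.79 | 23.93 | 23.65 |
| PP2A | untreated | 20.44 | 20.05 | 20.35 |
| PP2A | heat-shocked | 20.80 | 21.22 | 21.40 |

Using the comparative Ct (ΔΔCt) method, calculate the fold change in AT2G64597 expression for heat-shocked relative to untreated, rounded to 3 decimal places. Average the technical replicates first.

77.708

Mean Ct: AT2G64597 untreated 29.210; AT2G64597 heat-shocked 23.790; PP2A untreated 20.280; PP2A heat-shocked 21.140
ΔCt(untreated) = 29.210 − 20.280 = 8.930
ΔCt(heat-shocked) = 23.790 − 21.140 = 2.650
ΔΔCt = 2.650 − 8.930 = -6.280
Fold change = 2^(−(-6.280)) = 2^6.280 = 77.7085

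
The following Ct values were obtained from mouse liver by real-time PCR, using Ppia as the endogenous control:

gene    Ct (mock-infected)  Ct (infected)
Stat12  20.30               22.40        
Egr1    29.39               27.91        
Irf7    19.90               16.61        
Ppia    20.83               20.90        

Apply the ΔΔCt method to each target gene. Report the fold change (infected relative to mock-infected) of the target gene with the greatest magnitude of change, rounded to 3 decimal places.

10.267

Stat12: ΔΔCt = (22.40−20.90) − (20.30−20.83) = 1.50 − (-0.53) = 2.03; fold change = 2^-2.03 = 0.245
Egr1: ΔΔCt = (27.91−20.90) − (29.39−20.83) = 7.01 − 8.56 = -1.55; fold change = 2^1.55 = 2.928
Irf7: ΔΔCt = (16.61−20.90) − (19.90−20.83) = -4.29 − (-0.93) = -3.36; fold change = 2^3.36 = 10.267
Irf7 has the largest |ΔΔCt| = 3.36.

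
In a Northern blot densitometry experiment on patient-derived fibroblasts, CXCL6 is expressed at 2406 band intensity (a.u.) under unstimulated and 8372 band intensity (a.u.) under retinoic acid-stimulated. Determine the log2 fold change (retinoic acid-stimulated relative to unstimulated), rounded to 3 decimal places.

1.799

Fold change = 8372 / 2406 = 3.4796
log2(3.4796) = 1.7989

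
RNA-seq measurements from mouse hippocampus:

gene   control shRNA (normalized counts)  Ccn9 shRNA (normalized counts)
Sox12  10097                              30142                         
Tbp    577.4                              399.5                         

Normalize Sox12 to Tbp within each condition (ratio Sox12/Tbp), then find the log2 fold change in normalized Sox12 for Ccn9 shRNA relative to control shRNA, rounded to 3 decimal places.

2.109

Sox12/Tbp (control shRNA) = 10097 / 577.4 = 17.487
Sox12/Tbp (Ccn9 shRNA) = 30142 / 399.5 = 75.449
Fold change = 75.449 / 17.487 = 4.3146
log2(4.3146) = 2.1092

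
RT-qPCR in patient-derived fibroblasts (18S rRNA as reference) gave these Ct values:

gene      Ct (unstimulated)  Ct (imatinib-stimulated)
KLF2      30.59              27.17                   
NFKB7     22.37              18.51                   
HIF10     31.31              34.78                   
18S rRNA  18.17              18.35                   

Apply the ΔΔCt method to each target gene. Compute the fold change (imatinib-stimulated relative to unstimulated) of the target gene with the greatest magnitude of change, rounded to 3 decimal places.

16.450

KLF2: ΔΔCt = (27.17−18.35) − (30.59−18.17) = 8.82 − 12.42 = -3.60; fold change = 2^3.60 = 12.126
NFKB7: ΔΔCt = (18.51−18.35) − (22.37−18.17) = 0.16 − 4.20 = -4.04; fold change = 2^4.04 = 16.450
HIF10: ΔΔCt = (34.78−18.35) − (31.31−18.17) = 16.43 − 13.14 = 3.29; fold change = 2^-3.29 = 0.102
NFKB7 has the largest |ΔΔCt| = 4.04.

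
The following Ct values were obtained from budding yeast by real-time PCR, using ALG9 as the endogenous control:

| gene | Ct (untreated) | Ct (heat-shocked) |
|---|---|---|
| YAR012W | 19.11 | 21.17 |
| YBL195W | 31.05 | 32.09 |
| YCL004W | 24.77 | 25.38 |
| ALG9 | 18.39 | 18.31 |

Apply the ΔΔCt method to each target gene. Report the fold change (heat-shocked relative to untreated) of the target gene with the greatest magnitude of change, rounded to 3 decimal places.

YAR012W: ΔΔCt = (21.17−18.31) − (19.11−18.39) = 2.86 − 0.72 = 2.14; fold change = 2^-2.14 = 0.227
YBL195W: ΔΔCt = (32.09−18.31) − (31.05−18.39) = 13.78 − 12.66 = 1.12; fold change = 2^-1.12 = 0.460
YCL004W: ΔΔCt = (25.38−18.31) − (24.77−18.39) = 7.07 − 6.38 = 0.69; fold change = 2^-0.69 = 0.620
YAR012W has the largest |ΔΔCt| = 2.14.

0.227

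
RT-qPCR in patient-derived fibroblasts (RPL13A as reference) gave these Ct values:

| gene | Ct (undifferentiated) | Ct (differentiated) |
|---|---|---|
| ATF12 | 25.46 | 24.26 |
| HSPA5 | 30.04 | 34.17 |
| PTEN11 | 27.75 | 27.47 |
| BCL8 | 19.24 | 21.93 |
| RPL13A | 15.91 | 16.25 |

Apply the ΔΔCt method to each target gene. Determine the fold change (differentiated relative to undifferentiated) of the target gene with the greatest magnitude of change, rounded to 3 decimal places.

0.072

ATF12: ΔΔCt = (24.26−16.25) − (25.46−15.91) = 8.01 − 9.55 = -1.54; fold change = 2^1.54 = 2.908
HSPA5: ΔΔCt = (34.17−16.25) − (30.04−15.91) = 17.92 − 14.13 = 3.79; fold change = 2^-3.79 = 0.072
PTEN11: ΔΔCt = (27.47−16.25) − (27.75−15.91) = 11.22 − 11.84 = -0.62; fold change = 2^0.62 = 1.537
BCL8: ΔΔCt = (21.93−16.25) − (19.24−15.91) = 5.68 − 3.33 = 2.35; fold change = 2^-2.35 = 0.196
HSPA5 has the largest |ΔΔCt| = 3.79.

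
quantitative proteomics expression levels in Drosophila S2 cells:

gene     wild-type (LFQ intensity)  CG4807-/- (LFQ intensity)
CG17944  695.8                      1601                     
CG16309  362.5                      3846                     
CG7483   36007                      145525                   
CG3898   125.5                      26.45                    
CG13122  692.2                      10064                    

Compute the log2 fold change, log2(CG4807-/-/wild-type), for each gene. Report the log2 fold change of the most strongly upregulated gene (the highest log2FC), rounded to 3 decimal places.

log2(1601/695.8) = 1.202  (CG17944)
log2(3846/362.5) = 3.407  (CG16309)
log2(145525/36007) = 2.015  (CG7483)
log2(26.45/125.5) = -2.246  (CG3898)
log2(10064/692.2) = 3.862  (CG13122)
CG13122 is most strongly upregulated.

3.862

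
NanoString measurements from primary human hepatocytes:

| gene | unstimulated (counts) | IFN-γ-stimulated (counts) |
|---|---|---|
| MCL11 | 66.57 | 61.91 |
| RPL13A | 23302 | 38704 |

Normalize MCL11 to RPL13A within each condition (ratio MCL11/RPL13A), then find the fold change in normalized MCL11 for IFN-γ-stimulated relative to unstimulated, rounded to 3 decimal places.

MCL11/RPL13A (unstimulated) = 66.57 / 23302 = 0.0028568
MCL11/RPL13A (IFN-γ-stimulated) = 61.91 / 38704 = 0.0015996
Fold change = 0.0015996 / 0.0028568 = 0.5599

0.560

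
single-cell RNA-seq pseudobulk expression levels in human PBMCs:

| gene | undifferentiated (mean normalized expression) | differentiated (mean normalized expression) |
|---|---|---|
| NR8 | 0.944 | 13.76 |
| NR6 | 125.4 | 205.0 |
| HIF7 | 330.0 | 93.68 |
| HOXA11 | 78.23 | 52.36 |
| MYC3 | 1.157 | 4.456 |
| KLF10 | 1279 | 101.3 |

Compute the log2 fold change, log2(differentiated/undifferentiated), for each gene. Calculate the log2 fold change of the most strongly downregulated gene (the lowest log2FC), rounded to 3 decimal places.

-3.658

log2(13.76/0.944) = 3.866  (NR8)
log2(205.0/125.4) = 0.709  (NR6)
log2(93.68/330.0) = -1.817  (HIF7)
log2(52.36/78.23) = -0.579  (HOXA11)
log2(4.456/1.157) = 1.945  (MYC3)
log2(101.3/1279) = -3.658  (KLF10)
KLF10 is most strongly downregulated.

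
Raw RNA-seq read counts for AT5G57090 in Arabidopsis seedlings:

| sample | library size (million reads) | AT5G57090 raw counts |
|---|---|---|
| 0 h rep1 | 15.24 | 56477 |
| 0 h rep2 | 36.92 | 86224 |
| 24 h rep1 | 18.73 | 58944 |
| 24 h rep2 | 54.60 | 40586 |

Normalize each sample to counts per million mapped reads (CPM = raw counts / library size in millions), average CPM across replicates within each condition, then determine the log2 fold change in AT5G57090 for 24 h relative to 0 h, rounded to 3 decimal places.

-0.635

CPM(0 h rep1) = 56477 / 15.24 = 3705.8399
CPM(0 h rep2) = 86224 / 36.92 = 2335.4280
CPM(24 h rep1) = 58944 / 18.73 = 3147.0368
CPM(24 h rep2) = 40586 / 54.60 = 743.3333
mean CPM(0 h) = 3020.6339; mean CPM(24 h) = 1945.1851
Fold change = 1945.1851 / 3020.6339 = 0.64397
log2(0.64397) = -0.6349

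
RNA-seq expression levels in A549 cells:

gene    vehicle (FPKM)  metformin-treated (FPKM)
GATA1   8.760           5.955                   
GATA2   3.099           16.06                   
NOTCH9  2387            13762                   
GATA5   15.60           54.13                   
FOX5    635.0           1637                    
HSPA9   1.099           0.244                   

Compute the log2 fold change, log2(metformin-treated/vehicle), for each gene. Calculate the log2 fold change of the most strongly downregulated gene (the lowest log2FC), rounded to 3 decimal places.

-2.171

log2(5.955/8.760) = -0.557  (GATA1)
log2(16.06/3.099) = 2.374  (GATA2)
log2(13762/2387) = 2.527  (NOTCH9)
log2(54.13/15.60) = 1.795  (GATA5)
log2(1637/635.0) = 1.366  (FOX5)
log2(0.244/1.099) = -2.171  (HSPA9)
HSPA9 is most strongly downregulated.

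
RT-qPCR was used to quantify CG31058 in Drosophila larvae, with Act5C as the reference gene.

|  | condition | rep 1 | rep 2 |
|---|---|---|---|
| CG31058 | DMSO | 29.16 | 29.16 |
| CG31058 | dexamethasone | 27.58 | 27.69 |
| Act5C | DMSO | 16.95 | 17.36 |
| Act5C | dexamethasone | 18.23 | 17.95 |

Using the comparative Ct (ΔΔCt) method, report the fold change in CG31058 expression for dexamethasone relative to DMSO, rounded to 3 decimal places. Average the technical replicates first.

Mean Ct: CG31058 DMSO 29.160; CG31058 dexamethasone 27.635; Act5C DMSO 17.155; Act5C dexamethasone 18.090
ΔCt(DMSO) = 29.160 − 17.155 = 12.005
ΔCt(dexamethasone) = 27.635 − 18.090 = 9.545
ΔΔCt = 9.545 − 12.005 = -2.460
Fold change = 2^(−(-2.460)) = 2^2.460 = 5.5022

5.502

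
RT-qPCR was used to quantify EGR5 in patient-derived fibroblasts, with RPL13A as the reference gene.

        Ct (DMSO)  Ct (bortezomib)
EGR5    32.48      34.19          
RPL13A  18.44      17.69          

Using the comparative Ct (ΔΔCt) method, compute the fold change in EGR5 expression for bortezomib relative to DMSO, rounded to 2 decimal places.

0.18

ΔCt(DMSO) = 32.480 − 18.440 = 14.040
ΔCt(bortezomib) = 34.190 − 17.690 = 16.500
ΔΔCt = 16.500 − 14.040 = 2.460
Fold change = 2^(−2.460) = 0.182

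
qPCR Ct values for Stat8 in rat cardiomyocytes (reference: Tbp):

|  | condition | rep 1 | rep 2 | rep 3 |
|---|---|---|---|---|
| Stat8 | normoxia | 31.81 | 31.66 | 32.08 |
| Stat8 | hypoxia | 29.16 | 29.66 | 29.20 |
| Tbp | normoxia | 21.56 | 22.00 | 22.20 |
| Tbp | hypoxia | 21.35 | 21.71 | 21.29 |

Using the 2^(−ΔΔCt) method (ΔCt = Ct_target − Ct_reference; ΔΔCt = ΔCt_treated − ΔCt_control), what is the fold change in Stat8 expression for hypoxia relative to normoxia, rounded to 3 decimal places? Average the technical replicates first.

Mean Ct: Stat8 normoxia 31.850; Stat8 hypoxia 29.340; Tbp normoxia 21.920; Tbp hypoxia 21.450
ΔCt(normoxia) = 31.850 − 21.920 = 9.930
ΔCt(hypoxia) = 29.340 − 21.450 = 7.890
ΔΔCt = 7.890 − 9.930 = -2.040
Fold change = 2^(−(-2.040)) = 2^2.040 = 4.1125

4.112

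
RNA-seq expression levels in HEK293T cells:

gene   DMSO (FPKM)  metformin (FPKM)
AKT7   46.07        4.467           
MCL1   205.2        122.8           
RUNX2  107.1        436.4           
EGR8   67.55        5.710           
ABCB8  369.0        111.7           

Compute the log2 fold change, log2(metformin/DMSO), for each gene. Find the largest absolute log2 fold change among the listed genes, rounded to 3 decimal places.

3.564

log2(4.467/46.07) = -3.366  (AKT7)
log2(122.8/205.2) = -0.741  (MCL1)
log2(436.4/107.1) = 2.027  (RUNX2)
log2(5.710/67.55) = -3.564  (EGR8)
log2(111.7/369.0) = -1.724  (ABCB8)
The largest magnitude belongs to EGR8.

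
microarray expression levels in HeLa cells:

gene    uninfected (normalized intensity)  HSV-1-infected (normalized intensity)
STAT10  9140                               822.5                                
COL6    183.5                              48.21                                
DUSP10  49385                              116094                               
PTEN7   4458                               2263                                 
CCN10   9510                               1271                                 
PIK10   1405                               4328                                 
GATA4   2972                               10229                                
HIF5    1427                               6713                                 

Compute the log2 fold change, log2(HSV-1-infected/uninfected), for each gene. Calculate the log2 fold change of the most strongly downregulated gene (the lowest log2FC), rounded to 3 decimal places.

-3.474

log2(822.5/9140) = -3.474  (STAT10)
log2(48.21/183.5) = -1.928  (COL6)
log2(116094/49385) = 1.233  (DUSP10)
log2(2263/4458) = -0.978  (PTEN7)
log2(1271/9510) = -2.903  (CCN10)
log2(4328/1405) = 1.623  (PIK10)
log2(10229/2972) = 1.783  (GATA4)
log2(6713/1427) = 2.234  (HIF5)
STAT10 is most strongly downregulated.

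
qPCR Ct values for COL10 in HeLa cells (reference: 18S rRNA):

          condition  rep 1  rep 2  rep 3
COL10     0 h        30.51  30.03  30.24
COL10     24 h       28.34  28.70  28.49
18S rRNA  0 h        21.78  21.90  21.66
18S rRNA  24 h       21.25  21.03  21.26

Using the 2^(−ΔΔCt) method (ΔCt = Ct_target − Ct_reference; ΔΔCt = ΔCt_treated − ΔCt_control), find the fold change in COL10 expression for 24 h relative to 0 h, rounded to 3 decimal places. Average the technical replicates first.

2.219

Mean Ct: COL10 0 h 30.260; COL10 24 h 28.510; 18S rRNA 0 h 21.780; 18S rRNA 24 h 21.180
ΔCt(0 h) = 30.260 − 21.780 = 8.480
ΔCt(24 h) = 28.510 − 21.180 = 7.330
ΔΔCt = 7.330 − 8.480 = -1.150
Fold change = 2^(−(-1.150)) = 2^1.150 = 2.2191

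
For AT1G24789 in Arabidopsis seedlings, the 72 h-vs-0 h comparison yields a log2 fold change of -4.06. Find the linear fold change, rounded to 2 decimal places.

Fold change = 2^(-4.06) = 0.060

0.06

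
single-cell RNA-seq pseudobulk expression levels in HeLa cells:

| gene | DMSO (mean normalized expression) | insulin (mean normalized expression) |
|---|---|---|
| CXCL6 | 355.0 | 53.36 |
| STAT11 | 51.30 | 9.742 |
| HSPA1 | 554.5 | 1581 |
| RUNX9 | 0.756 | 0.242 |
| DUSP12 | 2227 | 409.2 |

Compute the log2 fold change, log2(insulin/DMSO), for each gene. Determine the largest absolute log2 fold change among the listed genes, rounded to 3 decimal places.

2.734

log2(53.36/355.0) = -2.734  (CXCL6)
log2(9.742/51.30) = -2.397  (STAT11)
log2(1581/554.5) = 1.512  (HSPA1)
log2(0.242/0.756) = -1.643  (RUNX9)
log2(409.2/2227) = -2.444  (DUSP12)
The largest magnitude belongs to CXCL6.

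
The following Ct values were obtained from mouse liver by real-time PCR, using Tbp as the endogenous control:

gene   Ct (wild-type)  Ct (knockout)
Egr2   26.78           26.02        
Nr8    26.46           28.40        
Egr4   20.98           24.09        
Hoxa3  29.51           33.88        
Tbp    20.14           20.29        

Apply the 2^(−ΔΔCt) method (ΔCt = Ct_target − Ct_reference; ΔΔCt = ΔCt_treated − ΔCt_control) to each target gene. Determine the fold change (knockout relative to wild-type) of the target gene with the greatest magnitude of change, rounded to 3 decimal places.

Egr2: ΔΔCt = (26.02−20.29) − (26.78−20.14) = 5.73 − 6.64 = -0.91; fold change = 2^0.91 = 1.879
Nr8: ΔΔCt = (28.40−20.29) − (26.46−20.14) = 8.11 − 6.32 = 1.79; fold change = 2^-1.79 = 0.289
Egr4: ΔΔCt = (24.09−20.29) − (20.98−20.14) = 3.80 − 0.84 = 2.96; fold change = 2^-2.96 = 0.129
Hoxa3: ΔΔCt = (33.88−20.29) − (29.51−20.14) = 13.59 − 9.37 = 4.22; fold change = 2^-4.22 = 0.054
Hoxa3 has the largest |ΔΔCt| = 4.22.

0.054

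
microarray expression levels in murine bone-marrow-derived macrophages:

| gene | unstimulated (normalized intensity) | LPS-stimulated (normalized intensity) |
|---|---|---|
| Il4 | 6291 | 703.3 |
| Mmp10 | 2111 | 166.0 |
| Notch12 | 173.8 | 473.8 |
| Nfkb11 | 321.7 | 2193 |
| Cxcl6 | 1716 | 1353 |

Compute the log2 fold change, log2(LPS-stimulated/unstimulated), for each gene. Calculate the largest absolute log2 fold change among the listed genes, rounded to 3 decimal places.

log2(703.3/6291) = -3.161  (Il4)
log2(166.0/2111) = -3.669  (Mmp10)
log2(473.8/173.8) = 1.447  (Notch12)
log2(2193/321.7) = 2.769  (Nfkb11)
log2(1353/1716) = -0.343  (Cxcl6)
The largest magnitude belongs to Mmp10.

3.669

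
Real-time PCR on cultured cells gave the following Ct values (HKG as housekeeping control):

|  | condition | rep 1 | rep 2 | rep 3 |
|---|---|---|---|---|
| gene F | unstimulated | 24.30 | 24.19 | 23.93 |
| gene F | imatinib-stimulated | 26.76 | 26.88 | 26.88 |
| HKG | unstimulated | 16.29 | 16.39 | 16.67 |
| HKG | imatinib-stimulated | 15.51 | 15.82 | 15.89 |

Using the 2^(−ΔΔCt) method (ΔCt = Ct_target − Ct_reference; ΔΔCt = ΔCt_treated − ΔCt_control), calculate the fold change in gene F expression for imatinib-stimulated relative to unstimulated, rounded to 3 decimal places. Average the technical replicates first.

0.094

Mean Ct: gene F unstimulated 24.140; gene F imatinib-stimulated 26.840; HKG unstimulated 16.450; HKG imatinib-stimulated 15.740
ΔCt(unstimulated) = 24.140 − 16.450 = 7.690
ΔCt(imatinib-stimulated) = 26.840 − 15.740 = 11.100
ΔΔCt = 11.100 − 7.690 = 3.410
Fold change = 2^(−3.410) = 0.0941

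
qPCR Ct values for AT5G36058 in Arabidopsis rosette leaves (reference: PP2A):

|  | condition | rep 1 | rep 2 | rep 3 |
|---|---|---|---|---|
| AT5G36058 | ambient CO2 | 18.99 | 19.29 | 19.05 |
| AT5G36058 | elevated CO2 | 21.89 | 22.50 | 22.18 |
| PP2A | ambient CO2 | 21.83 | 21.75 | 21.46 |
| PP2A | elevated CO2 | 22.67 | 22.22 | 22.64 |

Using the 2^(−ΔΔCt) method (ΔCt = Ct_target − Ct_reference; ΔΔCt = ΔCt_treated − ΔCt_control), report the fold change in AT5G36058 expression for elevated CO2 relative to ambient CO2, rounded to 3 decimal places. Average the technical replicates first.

0.210

Mean Ct: AT5G36058 ambient CO2 19.110; AT5G36058 elevated CO2 22.190; PP2A ambient CO2 21.680; PP2A elevated CO2 22.510
ΔCt(ambient CO2) = 19.110 − 21.680 = -2.570
ΔCt(elevated CO2) = 22.190 − 22.510 = -0.320
ΔΔCt = -0.320 − (-2.570) = 2.250
Fold change = 2^(−2.250) = 0.2102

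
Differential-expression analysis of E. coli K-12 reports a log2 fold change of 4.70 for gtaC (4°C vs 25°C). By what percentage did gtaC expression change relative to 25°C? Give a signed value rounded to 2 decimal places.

2499.21%

Fold change = 2^(4.70) = 25.9921
Percent change = (FC − 1) × 100% = (25.9921 − 1) × 100 = 2499.21%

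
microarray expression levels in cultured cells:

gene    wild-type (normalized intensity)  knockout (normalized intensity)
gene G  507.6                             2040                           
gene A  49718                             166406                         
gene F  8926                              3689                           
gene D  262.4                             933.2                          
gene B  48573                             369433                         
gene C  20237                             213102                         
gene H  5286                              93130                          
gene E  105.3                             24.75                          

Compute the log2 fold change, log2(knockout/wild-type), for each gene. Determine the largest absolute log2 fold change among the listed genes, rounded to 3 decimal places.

4.139

log2(2040/507.6) = 2.007  (gene G)
log2(166406/49718) = 1.743  (gene A)
log2(3689/8926) = -1.275  (gene F)
log2(933.2/262.4) = 1.830  (gene D)
log2(369433/48573) = 2.927  (gene B)
log2(213102/20237) = 3.396  (gene C)
log2(93130/5286) = 4.139  (gene H)
log2(24.75/105.3) = -2.089  (gene E)
The largest magnitude belongs to gene H.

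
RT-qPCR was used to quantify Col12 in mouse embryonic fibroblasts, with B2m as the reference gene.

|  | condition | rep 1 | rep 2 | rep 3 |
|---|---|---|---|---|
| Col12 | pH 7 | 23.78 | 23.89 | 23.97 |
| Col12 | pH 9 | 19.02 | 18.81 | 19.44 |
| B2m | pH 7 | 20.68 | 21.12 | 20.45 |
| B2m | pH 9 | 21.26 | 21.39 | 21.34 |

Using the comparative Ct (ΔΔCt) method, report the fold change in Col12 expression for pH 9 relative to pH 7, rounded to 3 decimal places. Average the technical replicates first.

Mean Ct: Col12 pH 7 23.880; Col12 pH 9 19.090; B2m pH 7 20.750; B2m pH 9 21.330
ΔCt(pH 7) = 23.880 − 20.750 = 3.130
ΔCt(pH 9) = 19.090 − 21.330 = -2.240
ΔΔCt = -2.240 − 3.130 = -5.370
Fold change = 2^(−(-5.370)) = 2^5.370 = 41.3553

41.355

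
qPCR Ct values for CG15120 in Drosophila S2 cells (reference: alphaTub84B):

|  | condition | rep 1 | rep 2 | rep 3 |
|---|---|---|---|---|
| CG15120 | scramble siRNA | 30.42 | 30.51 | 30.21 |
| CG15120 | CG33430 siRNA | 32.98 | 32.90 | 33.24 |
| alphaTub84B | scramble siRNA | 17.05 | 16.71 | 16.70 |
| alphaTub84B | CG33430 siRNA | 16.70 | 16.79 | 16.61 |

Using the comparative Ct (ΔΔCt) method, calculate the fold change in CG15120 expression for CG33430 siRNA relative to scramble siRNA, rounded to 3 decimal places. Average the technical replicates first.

Mean Ct: CG15120 scramble siRNA 30.380; CG15120 CG33430 siRNA 33.040; alphaTub84B scramble siRNA 16.820; alphaTub84B CG33430 siRNA 16.700
ΔCt(scramble siRNA) = 30.380 − 16.820 = 13.560
ΔCt(CG33430 siRNA) = 33.040 − 16.700 = 16.340
ΔΔCt = 16.340 − 13.560 = 2.780
Fold change = 2^(−2.780) = 0.1456

0.146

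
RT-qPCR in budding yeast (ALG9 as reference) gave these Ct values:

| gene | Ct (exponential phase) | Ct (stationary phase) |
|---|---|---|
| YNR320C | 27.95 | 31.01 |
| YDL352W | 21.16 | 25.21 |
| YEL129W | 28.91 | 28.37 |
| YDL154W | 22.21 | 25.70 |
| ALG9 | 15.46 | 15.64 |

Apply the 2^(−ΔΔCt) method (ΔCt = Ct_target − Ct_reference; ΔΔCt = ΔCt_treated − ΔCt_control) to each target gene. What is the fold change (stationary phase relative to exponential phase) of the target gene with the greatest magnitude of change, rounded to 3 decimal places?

YNR320C: ΔΔCt = (31.01−15.64) − (27.95−15.46) = 15.37 − 12.49 = 2.88; fold change = 2^-2.88 = 0.136
YDL352W: ΔΔCt = (25.21−15.64) − (21.16−15.46) = 9.57 − 5.70 = 3.87; fold change = 2^-3.87 = 0.068
YEL129W: ΔΔCt = (28.37−15.64) − (28.91−15.46) = 12.73 − 13.45 = -0.72; fold change = 2^0.72 = 1.647
YDL154W: ΔΔCt = (25.70−15.64) − (22.21−15.46) = 10.06 − 6.75 = 3.31; fold change = 2^-3.31 = 0.101
YDL352W has the largest |ΔΔCt| = 3.87.

0.068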